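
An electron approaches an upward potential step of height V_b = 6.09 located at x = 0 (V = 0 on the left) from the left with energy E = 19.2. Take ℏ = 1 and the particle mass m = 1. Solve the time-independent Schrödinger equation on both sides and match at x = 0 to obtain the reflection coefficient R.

On each side the TISE gives plane waves with k = √(2m(E − V))/ℏ: k₁ = √(2·1·19.2) = 6.197, k₂ = √(2·1·13.11) = 5.121.
Matching ψ and ψ′ at x = 0 gives r = (k₁ − k₂)/(k₁ + k₂), so R = r² = 0.009043 and T = 1 − R = 0.9910.

R = 0.00904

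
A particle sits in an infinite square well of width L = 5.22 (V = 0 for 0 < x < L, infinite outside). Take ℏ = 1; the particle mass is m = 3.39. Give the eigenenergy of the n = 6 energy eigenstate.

E = 1.92

The infinite-well eigenfunctions ψ_n = √(2/L) sin(nπx/L) vanish at both walls, giving E_n = n²π²ℏ²/(2mL²).
E_6 = 6² × π² / (2 × 3.39 × 5.22²) = 1.923.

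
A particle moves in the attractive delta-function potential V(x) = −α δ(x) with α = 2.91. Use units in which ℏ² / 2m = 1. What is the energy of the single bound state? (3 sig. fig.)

The bound state is ψ(x) = √κ e^{−κ|x|}. The derivative jump ψ'(0⁺) − ψ'(0⁻) = −(2mα/ℏ²)ψ(0) fixes κ = mα/ℏ² = 1.455.
Then E = −ℏ²κ²/(2m) = −mα²/(2ℏ²) = -2.117.

E = -2.12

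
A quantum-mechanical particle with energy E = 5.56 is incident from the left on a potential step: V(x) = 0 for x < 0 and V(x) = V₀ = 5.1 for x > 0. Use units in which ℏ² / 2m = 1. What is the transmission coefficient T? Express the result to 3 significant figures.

T = 0.694

The wavenumbers are k₁ = √(2mE)/ℏ = 2.358 on the left and k₂ = √(2m(E − V₀))/ℏ = 0.6782 on the right.
Matching ψ and ψ′ at x = 0 gives r = (k₁ − k₂)/(k₁ + k₂), so R = r² = 0.3061 and T = 1 − R = 0.6939.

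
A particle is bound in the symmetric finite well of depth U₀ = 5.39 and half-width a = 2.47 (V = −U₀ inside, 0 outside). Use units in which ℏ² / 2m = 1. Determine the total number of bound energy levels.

N = 4

Define the well-strength parameter z₀ = (a/ℏ)√(2mU₀) = 2.47 × √(2·0.5·5.39) = 5.734.
The even/odd transcendental equations gain one root per π/2 in z₀, giving N = 1 + ⌊2z₀/π⌋ = 1 + ⌊3.651⌋ = 4.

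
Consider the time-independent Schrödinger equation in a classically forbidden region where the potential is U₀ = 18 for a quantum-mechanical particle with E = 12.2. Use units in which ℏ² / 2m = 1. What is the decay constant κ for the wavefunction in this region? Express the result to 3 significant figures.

Since E < U₀ the TISE in this region is ψ'' = κ²ψ with κ = √(2m(U₀ − E))/ℏ.
κ = √(2 × 0.5 × 5.8) = 2.408.

κ = 2.41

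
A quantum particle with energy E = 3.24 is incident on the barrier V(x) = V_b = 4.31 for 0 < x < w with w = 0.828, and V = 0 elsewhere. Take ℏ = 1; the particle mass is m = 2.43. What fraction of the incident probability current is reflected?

R = 0.933

E < V_b: inside the barrier ψ ∝ e^{±κx} with κ = √(2m(V_b − E))/ℏ = 2.280.
κw = 1.888, sinh(κw) = 3.228.
The exact tunnelling result is T⁻¹ = 1 + V_b² sinh²(κw) / [4E(V_b − E)] = 14.96, so T = 0.0669.
R = 1 − T = 0.933.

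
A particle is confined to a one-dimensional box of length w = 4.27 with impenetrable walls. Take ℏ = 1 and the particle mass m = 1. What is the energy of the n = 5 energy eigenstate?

Requiring ψ(0) = ψ(w) = 0 quantises k = nπ/w, hence E_n = ℏ²k²/2m = n²π²ℏ²/(2mw²).
E_5 = 5² × π² / (2 × 1 × 4.27²) = 6.766.

E = 6.77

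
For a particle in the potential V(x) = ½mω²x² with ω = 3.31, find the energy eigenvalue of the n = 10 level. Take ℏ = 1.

Using E_n = (n + ½)ℏω: E_10 = 10.5 × 3.31 = 34.76.

E = 34.8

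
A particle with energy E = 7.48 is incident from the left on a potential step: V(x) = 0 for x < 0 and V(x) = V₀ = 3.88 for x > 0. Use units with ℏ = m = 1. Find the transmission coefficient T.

T = 0.967

On each side the TISE gives plane waves with k = √(2m(E − V))/ℏ: k₁ = √(2·1·7.48) = 3.868, k₂ = √(2·1·3.6) = 2.683.
Matching ψ and ψ′ at x = 0 gives r = (k₁ − k₂)/(k₁ + k₂), so R = r² = 0.03269 and T = 1 − R = 0.9673.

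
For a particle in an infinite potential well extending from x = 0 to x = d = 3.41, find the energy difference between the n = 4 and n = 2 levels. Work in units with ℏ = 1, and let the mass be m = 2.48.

E_n = n²π²ℏ²/(2md²), so ΔE = (4² − 2²) π²ℏ²/(2md²).
ΔE = 12 × π² / (2 × 2.48 × 3.41²) = 2.053.

ΔE = 2.05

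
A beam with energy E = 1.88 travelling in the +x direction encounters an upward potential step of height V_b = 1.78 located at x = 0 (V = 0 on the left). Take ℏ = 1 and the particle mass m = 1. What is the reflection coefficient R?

The wavenumbers are k₁ = √(2mE)/ℏ = 1.939 on the left and k₂ = √(2m(E − V_b))/ℏ = 0.4472 on the right.
Matching ψ and ψ′ at x = 0 gives r = (k₁ − k₂)/(k₁ + k₂), so R = r² = 0.3909 and T = 1 − R = 0.6091.

R = 0.391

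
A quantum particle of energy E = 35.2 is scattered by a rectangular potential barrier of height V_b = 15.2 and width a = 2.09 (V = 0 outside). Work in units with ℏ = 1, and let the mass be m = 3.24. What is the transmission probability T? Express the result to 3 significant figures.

T = 0.928

E > V_b: inside the barrier k₂ = √(2m(E − V_b))/ℏ = 11.38, k₂a = 23.79.
Matching at both interfaces gives T⁻¹ = 1 + V_b² sin²(k₂a) / [4E(E − V_b)] = 1.078, hence T = 0.928.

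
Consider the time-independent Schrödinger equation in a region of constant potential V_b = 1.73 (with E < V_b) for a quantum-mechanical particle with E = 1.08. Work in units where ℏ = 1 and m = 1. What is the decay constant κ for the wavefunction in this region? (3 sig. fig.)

κ = 1.14

Since E < V_b the TISE in this region is ψ'' = κ²ψ with κ = √(2m(V_b − E))/ℏ.
κ = √(2 × 1 × 0.65) = 1.140.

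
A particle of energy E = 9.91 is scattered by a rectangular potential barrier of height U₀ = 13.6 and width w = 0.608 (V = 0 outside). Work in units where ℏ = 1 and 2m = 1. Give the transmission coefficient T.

T = 0.273

E < U₀: inside the barrier ψ ∝ e^{±κx} with κ = √(2m(U₀ − E))/ℏ = 1.921.
κw = 1.168, sinh(κw) = 1.452.
The exact tunnelling result is T⁻¹ = 1 + U₀² sinh²(κw) / [4E(U₀ − E)] = 3.667, so T = 0.273.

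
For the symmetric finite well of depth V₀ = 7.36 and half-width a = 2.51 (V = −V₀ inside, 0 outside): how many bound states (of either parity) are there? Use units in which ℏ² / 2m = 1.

N = 5

The dimensionless depth is z₀ = a√(2mV₀)/ℏ = 2.51 × √(7.360) = 6.809.
The even/odd transcendental equations gain one root per π/2 in z₀, giving N = 1 + ⌊2z₀/π⌋ = 1 + ⌊4.335⌋ = 5.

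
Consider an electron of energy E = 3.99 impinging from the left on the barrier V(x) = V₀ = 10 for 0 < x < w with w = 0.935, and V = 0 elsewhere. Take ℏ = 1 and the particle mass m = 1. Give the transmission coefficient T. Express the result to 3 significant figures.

T = 0.00585

E < V₀: inside the barrier ψ ∝ e^{±κx} with κ = √(2m(V₀ − E))/ℏ = 3.467.
κw = 3.242, sinh(κw) = 12.77.
The exact tunnelling result is T⁻¹ = 1 + V₀² sinh²(κw) / [4E(V₀ − E)] = 171.0, so T = 0.00585.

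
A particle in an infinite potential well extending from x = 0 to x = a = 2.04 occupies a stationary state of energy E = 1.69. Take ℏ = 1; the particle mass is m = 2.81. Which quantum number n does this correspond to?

n = 2

From E_n = n²π²ℏ²/(2ma²) invert to n = √(2ma²E)/(πℏ).
n = (2.04/π) × √(2 × 2.81 × 1.69) = 2.001 → n = 2.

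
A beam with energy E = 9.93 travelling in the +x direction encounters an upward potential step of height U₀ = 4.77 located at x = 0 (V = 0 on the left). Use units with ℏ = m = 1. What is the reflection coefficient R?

R = 0.0263

The wavenumbers are k₁ = √(2mE)/ℏ = 4.456 on the left and k₂ = √(2m(E − U₀))/ℏ = 3.212 on the right.
Continuity of ψ and ψ′ at the step yields the reflection amplitude r = (k₁ − k₂)/(k₁ + k₂) = 0.1622; thus R = |r|² = 0.02631, T = 0.9737.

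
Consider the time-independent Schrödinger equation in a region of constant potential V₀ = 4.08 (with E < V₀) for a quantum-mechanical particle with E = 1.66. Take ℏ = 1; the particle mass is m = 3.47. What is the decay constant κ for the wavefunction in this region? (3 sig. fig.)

κ = 4.10

Since E < V₀ the TISE in this region is ψ'' = κ²ψ with κ = √(2m(V₀ − E))/ℏ.
κ = √(2 × 3.47 × 2.42) = 4.098.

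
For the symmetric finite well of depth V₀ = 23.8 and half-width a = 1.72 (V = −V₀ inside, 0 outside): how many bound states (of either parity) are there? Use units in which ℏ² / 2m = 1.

Define the well-strength parameter z₀ = (a/ℏ)√(2mV₀) = 1.72 × √(2·0.5·23.8) = 8.391.
A new bound state (alternating even/odd) appears each time z₀ passes a multiple of π/2, so N = ⌊2z₀/π⌋ + 1 = ⌊5.342⌋ + 1 = 6.

N = 6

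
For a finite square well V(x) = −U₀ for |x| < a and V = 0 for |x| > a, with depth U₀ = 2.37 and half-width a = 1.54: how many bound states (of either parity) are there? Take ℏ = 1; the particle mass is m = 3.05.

The dimensionless depth is z₀ = a√(2mU₀)/ℏ = 1.54 × √(14.46) = 5.855.
A new bound state (alternating even/odd) appears each time z₀ passes a multiple of π/2, so N = ⌊2z₀/π⌋ + 1 = ⌊3.728⌋ + 1 = 4.

N = 4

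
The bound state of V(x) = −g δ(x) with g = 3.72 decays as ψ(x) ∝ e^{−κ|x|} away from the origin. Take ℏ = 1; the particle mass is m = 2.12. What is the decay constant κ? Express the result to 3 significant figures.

κ = 7.89

Integrate −(ℏ²/2m)ψ'' − gδ(x)ψ = Eψ from −ε to +ε: the ψ'' term gives ψ'(0⁺) − ψ'(0⁻) and the δ term gives −(2mg/ℏ²)ψ(0).
With ψ ∝ e^{−κ|x|} this yields −2κ = −2mg/ℏ², so κ = mg/ℏ² = 7.886.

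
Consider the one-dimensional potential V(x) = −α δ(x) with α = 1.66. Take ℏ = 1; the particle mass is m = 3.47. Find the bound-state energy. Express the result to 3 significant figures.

E = -4.78

For x ≠ 0 the bound state is ψ ∝ e^{−κ|x|}; integrating the TISE across the delta gives the cusp condition 2κ = 2mα/ℏ², so κ = 5.760.
Then E = −ℏ²κ²/(2m) = −mα²/(2ℏ²) = -4.781.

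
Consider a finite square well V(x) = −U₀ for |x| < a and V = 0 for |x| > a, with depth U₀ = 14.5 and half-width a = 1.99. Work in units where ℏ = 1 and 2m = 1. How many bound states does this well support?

The dimensionless depth is z₀ = a√(2mU₀)/ℏ = 1.99 × √(14.50) = 7.578.
A new bound state (alternating even/odd) appears each time z₀ passes a multiple of π/2, so N = ⌊2z₀/π⌋ + 1 = ⌊4.824⌋ + 1 = 5.

N = 5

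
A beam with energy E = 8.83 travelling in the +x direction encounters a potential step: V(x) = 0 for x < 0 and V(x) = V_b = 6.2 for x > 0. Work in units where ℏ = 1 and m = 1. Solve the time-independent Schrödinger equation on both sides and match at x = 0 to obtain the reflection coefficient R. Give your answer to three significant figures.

R = 0.0864

The wavenumbers are k₁ = √(2mE)/ℏ = 4.202 on the left and k₂ = √(2m(E − V_b))/ℏ = 2.293 on the right.
Continuity of ψ and ψ′ at the step yields the reflection amplitude r = (k₁ − k₂)/(k₁ + k₂) = 0.2939; thus R = |r|² = 0.08636, T = 0.9136.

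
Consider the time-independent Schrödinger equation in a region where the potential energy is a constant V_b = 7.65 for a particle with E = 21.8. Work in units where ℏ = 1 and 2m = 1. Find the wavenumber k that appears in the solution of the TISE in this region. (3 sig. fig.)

k = 3.76

With E > V_b the solution is oscillatory, ψ ∝ e^{±ikx} with k = √(2m(E − V_b))/ℏ.
k = √(2 × 0.5 × 14.15) = 3.762.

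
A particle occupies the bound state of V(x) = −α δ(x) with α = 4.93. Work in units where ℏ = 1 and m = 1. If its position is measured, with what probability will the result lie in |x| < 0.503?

The normalised bound state is ψ = √κ e^{−κ|x|} with κ = mα/ℏ² = 4.930.
P(|x| < d) = ∫_{−d}^{d} κ e^{−2κ|x|} dx = 1 − e^{−2κd} = 1 − e^{−4.960} = 0.9930.

P = 0.993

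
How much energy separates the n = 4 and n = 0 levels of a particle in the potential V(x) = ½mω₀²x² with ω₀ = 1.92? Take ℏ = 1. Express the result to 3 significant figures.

E_n = ℏω₀(n + ½), so ΔE = (4 − 0) ℏω₀ = 4 × 1.92 = 7.680.

ΔE = 7.68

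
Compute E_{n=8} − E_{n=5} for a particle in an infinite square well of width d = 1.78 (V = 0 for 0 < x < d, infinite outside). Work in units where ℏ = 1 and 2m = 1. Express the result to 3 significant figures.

ΔE = 121

E_n = n²π²ℏ²/(2md²), so ΔE = (8² − 5²) π²ℏ²/(2md²).
ΔE = 39 × π² / (2 × 0.5 × 1.78²) = 121.5.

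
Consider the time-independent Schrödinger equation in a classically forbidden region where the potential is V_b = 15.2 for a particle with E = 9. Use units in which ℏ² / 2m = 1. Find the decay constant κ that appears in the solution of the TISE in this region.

Since E < V_b the TISE in this region is ψ'' = κ²ψ with κ = √(2m(V_b − E))/ℏ.
κ = √(2 × 0.5 × 6.2) = 2.490.

κ = 2.49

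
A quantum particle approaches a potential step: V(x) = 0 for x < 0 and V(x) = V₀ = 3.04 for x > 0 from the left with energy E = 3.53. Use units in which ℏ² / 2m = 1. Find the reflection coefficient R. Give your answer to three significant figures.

R = 0.209

The wavenumbers are k₁ = √(2mE)/ℏ = 1.879 on the left and k₂ = √(2m(E − V₀))/ℏ = 0.7000 on the right.
Continuity of ψ and ψ′ at the step yields the reflection amplitude r = (k₁ − k₂)/(k₁ + k₂) = 0.4571; thus R = |r|² = 0.2090, T = 0.7910.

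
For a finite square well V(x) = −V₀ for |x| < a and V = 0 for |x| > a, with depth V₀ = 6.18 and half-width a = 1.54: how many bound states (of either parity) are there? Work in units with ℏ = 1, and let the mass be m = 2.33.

Define the well-strength parameter z₀ = (a/ℏ)√(2mV₀) = 1.54 × √(2·2.33·6.18) = 8.264.
The even/odd transcendental equations gain one root per π/2 in z₀, giving N = 1 + ⌊2z₀/π⌋ = 1 + ⌊5.261⌋ = 6.

N = 6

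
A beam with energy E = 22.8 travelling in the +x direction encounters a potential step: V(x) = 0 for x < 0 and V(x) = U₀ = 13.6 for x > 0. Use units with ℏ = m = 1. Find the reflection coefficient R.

R = 0.0498

The wavenumbers are k₁ = √(2mE)/ℏ = 6.753 on the left and k₂ = √(2m(E − U₀))/ℏ = 4.290 on the right.
Matching ψ and ψ′ at x = 0 gives r = (k₁ − k₂)/(k₁ + k₂), so R = r² = 0.04976 and T = 1 − R = 0.9502.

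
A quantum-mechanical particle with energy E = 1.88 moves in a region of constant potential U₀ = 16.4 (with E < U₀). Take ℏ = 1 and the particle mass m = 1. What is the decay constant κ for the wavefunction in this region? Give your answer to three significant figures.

κ = 5.39

Since E < U₀ the TISE in this region is ψ'' = κ²ψ with κ = √(2m(U₀ − E))/ℏ.
κ = √(2 × 1 × 14.52) = 5.389.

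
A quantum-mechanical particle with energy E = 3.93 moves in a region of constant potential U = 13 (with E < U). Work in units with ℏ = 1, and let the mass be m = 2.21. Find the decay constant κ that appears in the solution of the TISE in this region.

κ = 6.33

Since E < U the TISE in this region is ψ'' = κ²ψ with κ = √(2m(U − E))/ℏ.
κ = √(2 × 2.21 × 9.07) = 6.332.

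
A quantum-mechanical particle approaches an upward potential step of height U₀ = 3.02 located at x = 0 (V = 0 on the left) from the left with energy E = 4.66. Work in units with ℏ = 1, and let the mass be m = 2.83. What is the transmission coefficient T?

The wavenumbers are k₁ = √(2mE)/ℏ = 5.136 on the left and k₂ = √(2m(E − U₀))/ℏ = 3.047 on the right.
Continuity of ψ and ψ′ at the step yields the reflection amplitude r = (k₁ − k₂)/(k₁ + k₂) = 0.2553; thus R = |r|² = 0.06518, T = 0.9348.

T = 0.935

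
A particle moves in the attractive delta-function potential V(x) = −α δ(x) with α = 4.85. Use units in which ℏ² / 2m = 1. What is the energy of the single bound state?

E = -5.88

The bound state is ψ(x) = √κ e^{−κ|x|}. The derivative jump ψ'(0⁺) − ψ'(0⁻) = −(2mα/ℏ²)ψ(0) fixes κ = mα/ℏ² = 2.425.
Then E = −ℏ²κ²/(2m) = −mα²/(2ℏ²) = -5.881.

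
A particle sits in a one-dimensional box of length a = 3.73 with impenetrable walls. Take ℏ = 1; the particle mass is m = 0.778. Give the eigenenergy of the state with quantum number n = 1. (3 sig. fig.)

The infinite-well eigenfunctions ψ_n = √(2/a) sin(nπx/a) vanish at both walls, giving E_n = n²π²ℏ²/(2ma²).
E_1 = 1² × π² / (2 × 0.778 × 3.73²) = 0.4559.

E = 0.456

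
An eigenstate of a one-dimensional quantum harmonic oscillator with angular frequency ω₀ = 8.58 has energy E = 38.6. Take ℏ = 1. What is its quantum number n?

Invert E_n = (n + ½)ℏω₀: n = E/ℏω₀ − ½ = 3.999, so n = 4.

n = 4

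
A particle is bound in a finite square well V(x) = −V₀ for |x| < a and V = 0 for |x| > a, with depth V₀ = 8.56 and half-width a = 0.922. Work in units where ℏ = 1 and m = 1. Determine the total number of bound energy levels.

N = 3

The dimensionless depth is z₀ = a√(2mV₀)/ℏ = 0.922 × √(17.12) = 3.815.
The even/odd transcendental equations gain one root per π/2 in z₀, giving N = 1 + ⌊2z₀/π⌋ = 1 + ⌊2.429⌋ = 3.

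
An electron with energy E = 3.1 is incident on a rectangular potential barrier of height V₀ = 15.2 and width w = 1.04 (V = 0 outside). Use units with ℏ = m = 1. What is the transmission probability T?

E < V₀: inside the barrier ψ ∝ e^{±κx} with κ = √(2m(V₀ − E))/ℏ = 4.919.
κw = 5.116, sinh(κw) = 83.34.
Matching ψ, ψ′ at both faces gives T = [1 + V₀² sinh²(κw) / (4E(V₀ − E))]⁻¹ = 1/10700 = 0.0000935.

T = 0.0000935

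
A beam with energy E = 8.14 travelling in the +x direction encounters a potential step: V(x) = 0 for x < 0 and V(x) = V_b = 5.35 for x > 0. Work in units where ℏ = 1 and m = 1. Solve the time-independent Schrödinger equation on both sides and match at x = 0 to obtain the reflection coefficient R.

R = 0.0684

On each side the TISE gives plane waves with k = √(2m(E − V))/ℏ: k₁ = √(2·1·8.14) = 4.035, k₂ = √(2·1·2.79) = 2.362.
Matching ψ and ψ′ at x = 0 gives r = (k₁ − k₂)/(k₁ + k₂), so R = r² = 0.06837 and T = 1 − R = 0.9316.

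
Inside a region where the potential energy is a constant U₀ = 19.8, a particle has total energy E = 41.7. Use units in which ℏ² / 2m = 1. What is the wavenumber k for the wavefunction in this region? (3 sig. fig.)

With E > U₀ the solution is oscillatory, ψ ∝ e^{±ikx} with k = √(2m(E − U₀))/ℏ.
k = √(2 × 0.5 × 21.9) = 4.680.

k = 4.68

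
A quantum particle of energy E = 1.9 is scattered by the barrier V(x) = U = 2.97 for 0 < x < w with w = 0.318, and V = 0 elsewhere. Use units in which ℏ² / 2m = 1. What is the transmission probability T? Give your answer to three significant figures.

T = 0.892

E < U: inside the barrier ψ ∝ e^{±κx} with κ = √(2m(U − E))/ℏ = 1.034.
κw = 0.3289, sinh(κw) = 0.3349.
The exact tunnelling result is T⁻¹ = 1 + U² sinh²(κw) / [4E(U − E)] = 1.122, so T = 0.892.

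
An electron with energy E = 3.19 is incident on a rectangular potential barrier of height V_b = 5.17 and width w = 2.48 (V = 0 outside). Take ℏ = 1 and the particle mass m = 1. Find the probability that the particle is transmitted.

E < V_b: inside the barrier ψ ∝ e^{±κx} with κ = √(2m(V_b − E))/ℏ = 1.990.
κw = 4.935, sinh(κw) = 69.54.
The exact tunnelling result is T⁻¹ = 1 + V_b² sinh²(κw) / [4E(V_b − E)] = 5117, so T = 0.000195.

T = 0.000195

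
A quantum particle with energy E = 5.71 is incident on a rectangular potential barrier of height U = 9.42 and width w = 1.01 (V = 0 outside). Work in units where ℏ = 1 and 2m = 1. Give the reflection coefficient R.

E < U: inside the barrier ψ ∝ e^{±κx} with κ = √(2m(U − E))/ℏ = 1.926.
κw = 1.945, sinh(κw) = 3.427.
Matching ψ, ψ′ at both faces gives T = [1 + U² sinh²(κw) / (4E(U − E))]⁻¹ = 1/13.30 = 0.0752.
R = 1 − T = 0.925.

R = 0.925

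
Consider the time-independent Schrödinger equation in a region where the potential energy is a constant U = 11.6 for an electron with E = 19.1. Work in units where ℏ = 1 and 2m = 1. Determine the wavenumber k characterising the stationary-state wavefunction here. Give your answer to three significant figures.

With E > U the solution is oscillatory, ψ ∝ e^{±ikx} with k = √(2m(E − U))/ℏ.
k = √(2 × 0.5 × 7.5) = 2.739.

k = 2.74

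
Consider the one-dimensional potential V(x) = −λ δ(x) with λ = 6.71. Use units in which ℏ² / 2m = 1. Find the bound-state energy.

E = -11.3

For x ≠ 0 the bound state is ψ ∝ e^{−κ|x|}; integrating the TISE across the delta gives the cusp condition 2κ = 2mλ/ℏ², so κ = 3.355.
Then E = −ℏ²κ²/(2m) = −mλ²/(2ℏ²) = -11.26.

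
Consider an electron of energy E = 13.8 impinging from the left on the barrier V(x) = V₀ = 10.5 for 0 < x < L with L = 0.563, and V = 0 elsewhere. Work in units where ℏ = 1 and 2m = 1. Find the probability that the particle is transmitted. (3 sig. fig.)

Above the barrier the interior wavenumber is k₂ = √(2m(E − V₀))/ℏ = 1.817, giving phase k₂L = 1.023.
Matching at both interfaces gives T⁻¹ = 1 + V₀² sin²(k₂L) / [4E(E − V₀)] = 1.441, hence T = 0.694.

T = 0.694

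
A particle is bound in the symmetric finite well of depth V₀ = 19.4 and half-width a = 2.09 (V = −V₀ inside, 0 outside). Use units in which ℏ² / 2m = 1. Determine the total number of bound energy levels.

N = 6

The dimensionless depth is z₀ = a√(2mV₀)/ℏ = 2.09 × √(19.40) = 9.205.
A new bound state (alternating even/odd) appears each time z₀ passes a multiple of π/2, so N = ⌊2z₀/π⌋ + 1 = ⌊5.860⌋ + 1 = 6.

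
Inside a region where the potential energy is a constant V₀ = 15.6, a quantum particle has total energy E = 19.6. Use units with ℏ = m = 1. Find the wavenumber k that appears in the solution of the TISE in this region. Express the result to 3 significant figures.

With E > V₀ the solution is oscillatory, ψ ∝ e^{±ikx} with k = √(2m(E − V₀))/ℏ.
k = √(2 × 1 × 4) = 2.828.

k = 2.83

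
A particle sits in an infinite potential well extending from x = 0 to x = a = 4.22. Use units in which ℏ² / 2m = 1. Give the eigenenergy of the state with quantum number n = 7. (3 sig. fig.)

E = 27.2

The infinite-well eigenfunctions ψ_n = √(2/a) sin(nπx/a) vanish at both walls, giving E_n = n²π²ℏ²/(2ma²).
E_7 = 7² × π² / (2 × 0.5 × 4.22²) = 27.16.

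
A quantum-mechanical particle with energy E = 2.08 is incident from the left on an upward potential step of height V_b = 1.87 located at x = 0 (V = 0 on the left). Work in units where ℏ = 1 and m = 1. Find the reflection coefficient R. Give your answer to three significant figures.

On each side the TISE gives plane waves with k = √(2m(E − V))/ℏ: k₁ = √(2·1·2.08) = 2.040, k₂ = √(2·1·0.21) = 0.6481.
Matching ψ and ψ′ at x = 0 gives r = (k₁ − k₂)/(k₁ + k₂), so R = r² = 0.2681 and T = 1 − R = 0.7319.

R = 0.268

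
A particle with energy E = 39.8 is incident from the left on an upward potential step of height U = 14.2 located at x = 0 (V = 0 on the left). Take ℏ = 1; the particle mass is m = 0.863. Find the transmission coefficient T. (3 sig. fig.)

On each side the TISE gives plane waves with k = √(2m(E − V))/ℏ: k₁ = √(2·0.863·39.8) = 8.288, k₂ = √(2·0.863·25.6) = 6.647.
Matching ψ and ψ′ at x = 0 gives r = (k₁ − k₂)/(k₁ + k₂), so R = r² = 0.01207 and T = 1 − R = 0.9879.

T = 0.988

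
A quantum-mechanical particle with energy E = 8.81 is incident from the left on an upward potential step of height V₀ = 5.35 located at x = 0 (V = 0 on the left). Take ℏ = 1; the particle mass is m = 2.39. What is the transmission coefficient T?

T = 0.947

On each side the TISE gives plane waves with k = √(2m(E − V))/ℏ: k₁ = √(2·2.39·8.81) = 6.489, k₂ = √(2·2.39·3.46) = 4.067.
Matching ψ and ψ′ at x = 0 gives r = (k₁ − k₂)/(k₁ + k₂), so R = r² = 0.05267 and T = 1 − R = 0.9473.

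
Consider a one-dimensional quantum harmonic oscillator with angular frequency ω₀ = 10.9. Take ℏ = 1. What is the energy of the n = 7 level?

E = 81.8

Using E_n = (n + ½)ℏω₀: E_7 = 7.5 × 10.9 = 81.75.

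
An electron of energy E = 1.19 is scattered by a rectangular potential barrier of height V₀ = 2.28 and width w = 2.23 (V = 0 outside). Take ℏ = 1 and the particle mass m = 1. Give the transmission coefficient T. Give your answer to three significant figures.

T = 0.00550

Since E < V₀ the interior solution is evanescent with decay constant κ = √(2m(V₀ − E))/ℏ = 1.476.
κw = 3.293, sinh(κw) = 13.44.
The exact tunnelling result is T⁻¹ = 1 + V₀² sinh²(κw) / [4E(V₀ − E)] = 181.9, so T = 0.00550.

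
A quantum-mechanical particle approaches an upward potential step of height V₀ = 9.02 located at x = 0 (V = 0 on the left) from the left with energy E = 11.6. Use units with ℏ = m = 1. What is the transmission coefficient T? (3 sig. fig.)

T = 0.871

On each side the TISE gives plane waves with k = √(2m(E − V))/ℏ: k₁ = √(2·1·11.6) = 4.817, k₂ = √(2·1·2.58) = 2.272.
Matching ψ and ψ′ at x = 0 gives r = (k₁ − k₂)/(k₁ + k₂), so R = r² = 0.1289 and T = 1 − R = 0.8711.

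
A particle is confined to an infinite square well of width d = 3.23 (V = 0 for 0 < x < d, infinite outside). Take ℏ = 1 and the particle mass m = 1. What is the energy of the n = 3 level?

Requiring ψ(0) = ψ(d) = 0 quantises k = nπ/d, hence E_n = ℏ²k²/2m = n²π²ℏ²/(2md²).
E_3 = 3² × π² / (2 × 1 × 3.23²) = 4.257.

E = 4.26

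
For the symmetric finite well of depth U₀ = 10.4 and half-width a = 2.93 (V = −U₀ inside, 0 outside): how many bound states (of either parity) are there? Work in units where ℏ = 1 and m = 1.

N = 9

The dimensionless depth is z₀ = a√(2mU₀)/ℏ = 2.93 × √(20.80) = 13.36.
The even/odd transcendental equations gain one root per π/2 in z₀, giving N = 1 + ⌊2z₀/π⌋ = 1 + ⌊8.507⌋ = 9.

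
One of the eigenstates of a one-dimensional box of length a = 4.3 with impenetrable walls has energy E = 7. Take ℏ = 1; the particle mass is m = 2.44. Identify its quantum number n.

From E_n = n²π²ℏ²/(2ma²) invert to n = √(2ma²E)/(πℏ).
n = (4.3/π) × √(2 × 2.44 × 7) = 8.000 → n = 8.

n = 8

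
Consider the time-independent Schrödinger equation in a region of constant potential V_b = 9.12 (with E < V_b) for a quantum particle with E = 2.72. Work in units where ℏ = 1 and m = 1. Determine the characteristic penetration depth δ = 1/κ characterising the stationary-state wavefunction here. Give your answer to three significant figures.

Since E < V_b the TISE in this region is ψ'' = κ²ψ with κ = √(2m(V_b − E))/ℏ.
κ = √(2 × 1 × 6.4) = 3.578. The penetration depth is δ = 1/κ = 0.280.

δ = 0.280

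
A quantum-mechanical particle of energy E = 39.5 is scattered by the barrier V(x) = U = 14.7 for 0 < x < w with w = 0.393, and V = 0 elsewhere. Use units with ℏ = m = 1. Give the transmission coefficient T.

E > U: inside the barrier k₂ = √(2m(E − U))/ℏ = 7.043, k₂w = 2.768.
T = [1 + U² sin²(k₂w) / (4E(E − U))]⁻¹ = 1/1.007 = 0.993.

T = 0.993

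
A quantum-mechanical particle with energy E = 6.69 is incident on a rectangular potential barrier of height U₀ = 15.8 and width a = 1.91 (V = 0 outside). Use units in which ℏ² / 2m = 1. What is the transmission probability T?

T = 0.0000384

Since E < U₀ the interior solution is evanescent with decay constant κ = √(2m(U₀ − E))/ℏ = 3.018.
κa = 5.765, sinh(κa) = 159.5.
The exact tunnelling result is T⁻¹ = 1 + U₀² sinh²(κa) / [4E(U₀ − E)] = 26040, so T = 0.0000384.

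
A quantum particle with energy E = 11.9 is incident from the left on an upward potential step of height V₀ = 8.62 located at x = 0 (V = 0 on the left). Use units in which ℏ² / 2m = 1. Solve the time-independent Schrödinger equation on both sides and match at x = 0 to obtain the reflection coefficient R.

The wavenumbers are k₁ = √(2mE)/ℏ = 3.450 on the left and k₂ = √(2m(E − V₀))/ℏ = 1.811 on the right.
Matching ψ and ψ′ at x = 0 gives r = (k₁ − k₂)/(k₁ + k₂), so R = r² = 0.09701 and T = 1 − R = 0.9030.

R = 0.0970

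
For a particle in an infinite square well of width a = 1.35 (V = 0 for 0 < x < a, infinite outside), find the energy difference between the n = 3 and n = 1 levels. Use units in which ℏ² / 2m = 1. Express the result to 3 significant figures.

ΔE = 43.3

E_n = n²π²ℏ²/(2ma²), so ΔE = (3² − 1²) π²ℏ²/(2ma²).
ΔE = 8 × π² / (2 × 0.5 × 1.35²) = 43.32.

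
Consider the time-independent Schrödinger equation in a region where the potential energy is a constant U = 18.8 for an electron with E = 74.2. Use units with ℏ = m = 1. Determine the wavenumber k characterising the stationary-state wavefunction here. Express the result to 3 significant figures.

With E > U the solution is oscillatory, ψ ∝ e^{±ikx} with k = √(2m(E − U))/ℏ.
k = √(2 × 1 × 55.4) = 10.53.

k = 10.5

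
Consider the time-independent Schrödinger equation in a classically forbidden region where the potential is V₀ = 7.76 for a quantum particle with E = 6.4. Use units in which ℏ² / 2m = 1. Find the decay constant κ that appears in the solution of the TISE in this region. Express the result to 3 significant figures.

Since E < V₀ the TISE in this region is ψ'' = κ²ψ with κ = √(2m(V₀ − E))/ℏ.
κ = √(2 × 0.5 × 1.36) = 1.166.

κ = 1.17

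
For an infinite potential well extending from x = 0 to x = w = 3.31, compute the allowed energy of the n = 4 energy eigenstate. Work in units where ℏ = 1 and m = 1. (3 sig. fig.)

E = 7.21

Requiring ψ(0) = ψ(w) = 0 quantises k = nπ/w, hence E_n = ℏ²k²/2m = n²π²ℏ²/(2mw²).
E_4 = 4² × π² / (2 × 1 × 3.31²) = 7.207.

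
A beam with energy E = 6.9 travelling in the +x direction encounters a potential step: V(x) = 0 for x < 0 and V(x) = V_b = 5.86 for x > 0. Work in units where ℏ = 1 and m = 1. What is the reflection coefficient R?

The wavenumbers are k₁ = √(2mE)/ℏ = 3.715 on the left and k₂ = √(2m(E − V_b))/ℏ = 1.442 on the right.
Matching ψ and ψ′ at x = 0 gives r = (k₁ − k₂)/(k₁ + k₂), so R = r² = 0.1942 and T = 1 − R = 0.8058.

R = 0.194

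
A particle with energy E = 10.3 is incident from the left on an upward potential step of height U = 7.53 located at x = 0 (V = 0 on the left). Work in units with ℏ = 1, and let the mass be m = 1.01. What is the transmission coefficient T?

On each side the TISE gives plane waves with k = √(2m(E − V))/ℏ: k₁ = √(2·1.01·10.3) = 4.561, k₂ = √(2·1.01·2.77) = 2.365.
Matching ψ and ψ′ at x = 0 gives r = (k₁ − k₂)/(k₁ + k₂), so R = r² = 0.1005 and T = 1 − R = 0.8995.

T = 0.900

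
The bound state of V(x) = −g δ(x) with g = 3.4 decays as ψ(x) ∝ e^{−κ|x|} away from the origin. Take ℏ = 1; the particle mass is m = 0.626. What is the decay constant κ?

Integrating the TISE across x = 0 gives the cusp condition ψ'(0⁺) − ψ'(0⁻) = −(2mg/ℏ²)ψ(0).
With ψ ∝ e^{−κ|x|} this yields −2κ = −2mg/ℏ², so κ = mg/ℏ² = 2.128.

κ = 2.13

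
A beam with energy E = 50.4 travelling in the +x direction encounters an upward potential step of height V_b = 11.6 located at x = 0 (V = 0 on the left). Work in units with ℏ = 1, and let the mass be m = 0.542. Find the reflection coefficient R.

On each side the TISE gives plane waves with k = √(2m(E − V))/ℏ: k₁ = √(2·0.542·50.4) = 7.391, k₂ = √(2·0.542·38.8) = 6.485.
Continuity of ψ and ψ′ at the step yields the reflection amplitude r = (k₁ − k₂)/(k₁ + k₂) = 0.06530; thus R = |r|² = 0.004264, T = 0.9957.

R = 0.00426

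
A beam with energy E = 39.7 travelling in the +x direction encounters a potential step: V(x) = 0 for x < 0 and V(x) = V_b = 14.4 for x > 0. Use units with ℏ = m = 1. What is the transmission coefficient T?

T = 0.987

On each side the TISE gives plane waves with k = √(2m(E − V))/ℏ: k₁ = √(2·1·39.7) = 8.911, k₂ = √(2·1·25.3) = 7.113.
Continuity of ψ and ψ′ at the step yields the reflection amplitude r = (k₁ − k₂)/(k₁ + k₂) = 0.1122; thus R = |r|² = 0.01258, T = 0.9874.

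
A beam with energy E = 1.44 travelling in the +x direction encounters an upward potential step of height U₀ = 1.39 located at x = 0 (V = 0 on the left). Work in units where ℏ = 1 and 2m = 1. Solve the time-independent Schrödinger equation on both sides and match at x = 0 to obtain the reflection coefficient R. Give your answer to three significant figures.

R = 0.470

On each side the TISE gives plane waves with k = √(2m(E − V))/ℏ: k₁ = √(2·½·1.44) = 1.200, k₂ = √(2·½·0.05) = 0.2236.
Continuity of ψ and ψ′ at the step yields the reflection amplitude r = (k₁ − k₂)/(k₁ + k₂) = 0.6859; thus R = |r|² = 0.4704, T = 0.5296.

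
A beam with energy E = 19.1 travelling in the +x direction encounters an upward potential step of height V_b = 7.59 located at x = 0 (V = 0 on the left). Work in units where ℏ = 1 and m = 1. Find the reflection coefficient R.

The wavenumbers are k₁ = √(2mE)/ℏ = 6.181 on the left and k₂ = √(2m(E − V_b))/ℏ = 4.798 on the right.
Continuity of ψ and ψ′ at the step yields the reflection amplitude r = (k₁ − k₂)/(k₁ + k₂) = 0.1259; thus R = |r|² = 0.01586, T = 0.9841.

R = 0.0159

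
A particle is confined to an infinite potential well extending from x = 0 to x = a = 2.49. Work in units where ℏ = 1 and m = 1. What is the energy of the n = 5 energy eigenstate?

E = 19.9

The infinite-well eigenfunctions ψ_n = √(2/a) sin(nπx/a) vanish at both walls, giving E_n = n²π²ℏ²/(2ma²).
E_5 = 5² × π² / (2 × 1 × 2.49²) = 19.90.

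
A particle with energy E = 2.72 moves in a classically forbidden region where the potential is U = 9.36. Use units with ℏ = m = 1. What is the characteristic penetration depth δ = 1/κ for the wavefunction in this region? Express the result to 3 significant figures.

δ = 0.274

Since E < U the TISE in this region is ψ'' = κ²ψ with κ = √(2m(U − E))/ℏ.
κ = √(2 × 1 × 6.64) = 3.644. The penetration depth is δ = 1/κ = 0.274.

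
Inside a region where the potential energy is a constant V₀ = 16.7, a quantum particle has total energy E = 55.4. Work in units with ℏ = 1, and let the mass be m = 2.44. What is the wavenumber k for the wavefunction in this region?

k = 13.7

With E > V₀ the solution is oscillatory, ψ ∝ e^{±ikx} with k = √(2m(E − V₀))/ℏ.
k = √(2 × 2.44 × 38.7) = 13.74.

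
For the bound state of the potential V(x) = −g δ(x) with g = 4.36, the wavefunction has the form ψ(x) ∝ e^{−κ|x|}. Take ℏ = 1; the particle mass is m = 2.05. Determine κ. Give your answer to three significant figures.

κ = 8.94

Integrate −(ℏ²/2m)ψ'' − gδ(x)ψ = Eψ from −ε to +ε: the ψ'' term gives ψ'(0⁺) − ψ'(0⁻) and the δ term gives −(2mg/ℏ²)ψ(0).
With ψ ∝ e^{−κ|x|} this yields −2κ = −2mg/ℏ², so κ = mg/ℏ² = 8.938.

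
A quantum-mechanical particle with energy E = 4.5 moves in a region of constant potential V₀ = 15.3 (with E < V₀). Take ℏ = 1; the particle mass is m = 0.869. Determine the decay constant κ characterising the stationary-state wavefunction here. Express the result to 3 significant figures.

κ = 4.33

Since E < V₀ the TISE in this region is ψ'' = κ²ψ with κ = √(2m(V₀ − E))/ℏ.
κ = √(2 × 0.869 × 10.8) = 4.332.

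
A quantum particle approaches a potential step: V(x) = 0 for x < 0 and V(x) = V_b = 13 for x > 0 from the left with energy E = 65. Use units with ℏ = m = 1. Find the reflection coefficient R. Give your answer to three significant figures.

On each side the TISE gives plane waves with k = √(2m(E − V))/ℏ: k₁ = √(2·1·65) = 11.40, k₂ = √(2·1·52) = 10.20.
Continuity of ψ and ψ′ at the step yields the reflection amplitude r = (k₁ − k₂)/(k₁ + k₂) = 0.05573; thus R = |r|² = 0.003106, T = 0.9969.

R = 0.00311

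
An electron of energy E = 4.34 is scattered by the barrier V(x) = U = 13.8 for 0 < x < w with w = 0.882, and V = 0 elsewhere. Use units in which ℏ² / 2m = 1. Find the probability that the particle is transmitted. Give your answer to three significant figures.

Since E < U the interior solution is evanescent with decay constant κ = √(2m(U − E))/ℏ = 3.076.
κw = 2.713, sinh(κw) = 7.502.
The exact tunnelling result is T⁻¹ = 1 + U² sinh²(κw) / [4E(U − E)] = 66.27, so T = 0.0151.

T = 0.0151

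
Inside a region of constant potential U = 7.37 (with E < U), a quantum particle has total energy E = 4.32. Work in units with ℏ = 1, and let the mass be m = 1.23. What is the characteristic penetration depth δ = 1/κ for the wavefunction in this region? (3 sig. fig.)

Since E < U the TISE in this region is ψ'' = κ²ψ with κ = √(2m(U − E))/ℏ.
κ = √(2 × 1.23 × 3.05) = 2.739. The penetration depth is δ = 1/κ = 0.365.

δ = 0.365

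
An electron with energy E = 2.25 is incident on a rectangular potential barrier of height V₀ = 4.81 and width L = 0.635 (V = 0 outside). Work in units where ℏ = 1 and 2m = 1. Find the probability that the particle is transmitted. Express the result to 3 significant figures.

Since E < V₀ the interior solution is evanescent with decay constant κ = √(2m(V₀ − E))/ℏ = 1.600.
κL = 1.016, sinh(κL) = 1.200.
The exact tunnelling result is T⁻¹ = 1 + V₀² sinh²(κL) / [4E(V₀ − E)] = 2.446, so T = 0.409.

T = 0.409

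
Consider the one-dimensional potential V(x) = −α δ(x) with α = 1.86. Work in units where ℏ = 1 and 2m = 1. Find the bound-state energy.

E = -0.865

For x ≠ 0 the bound state is ψ ∝ e^{−κ|x|}; integrating the TISE across the delta gives the cusp condition 2κ = 2mα/ℏ², so κ = 0.9300.
Then E = −ℏ²κ²/(2m) = −mα²/(2ℏ²) = -0.8649.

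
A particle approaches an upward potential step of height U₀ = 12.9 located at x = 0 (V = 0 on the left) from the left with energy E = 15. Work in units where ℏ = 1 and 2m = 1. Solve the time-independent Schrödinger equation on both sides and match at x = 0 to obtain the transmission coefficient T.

T = 0.793

On each side the TISE gives plane waves with k = √(2m(E − V))/ℏ: k₁ = √(2·½·15) = 3.873, k₂ = √(2·½·2.1) = 1.449.
Continuity of ψ and ψ′ at the step yields the reflection amplitude r = (k₁ − k₂)/(k₁ + k₂) = 0.4554; thus R = |r|² = 0.2074, T = 0.7926.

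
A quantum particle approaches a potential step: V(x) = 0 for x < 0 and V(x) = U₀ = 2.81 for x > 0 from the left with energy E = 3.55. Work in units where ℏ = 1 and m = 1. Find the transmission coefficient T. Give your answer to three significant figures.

T = 0.861

The wavenumbers are k₁ = √(2mE)/ℏ = 2.665 on the left and k₂ = √(2m(E − U₀))/ℏ = 1.217 on the right.
Matching ψ and ψ′ at x = 0 gives r = (k₁ − k₂)/(k₁ + k₂), so R = r² = 0.1392 and T = 1 − R = 0.8608.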